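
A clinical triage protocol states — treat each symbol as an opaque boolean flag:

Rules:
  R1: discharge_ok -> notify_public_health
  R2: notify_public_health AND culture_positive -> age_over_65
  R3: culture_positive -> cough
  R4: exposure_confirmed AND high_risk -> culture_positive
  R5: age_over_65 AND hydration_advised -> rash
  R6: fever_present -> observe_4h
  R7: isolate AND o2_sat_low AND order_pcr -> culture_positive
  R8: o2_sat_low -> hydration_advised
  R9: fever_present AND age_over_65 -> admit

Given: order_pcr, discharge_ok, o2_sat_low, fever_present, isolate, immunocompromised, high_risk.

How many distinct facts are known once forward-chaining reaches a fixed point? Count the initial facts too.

Round 1: R1 [discharge_ok -> notify_public_health]; R6 [fever_present -> observe_4h]; R7 [isolate AND o2_sat_low AND order_pcr -> culture_positive]; R8 [o2_sat_low -> hydration_advised]. Adds notify_public_health, observe_4h, culture_positive, hydration_advised.
Round 2: R2 [notify_public_health AND culture_positive -> age_over_65]; R3 [culture_positive -> cough]. Adds age_over_65, cough.
Round 3: R5 [age_over_65 AND hydration_advised -> rash]; R9 [fever_present AND age_over_65 -> admit]. Adds rash, admit.
Closure: {admit, age_over_65, cough, culture_positive, discharge_ok, fever_present, high_risk, hydration_advised, immunocompromised, isolate, notify_public_health, o2_sat_low, observe_4h, order_pcr, rash} — 15 facts.

15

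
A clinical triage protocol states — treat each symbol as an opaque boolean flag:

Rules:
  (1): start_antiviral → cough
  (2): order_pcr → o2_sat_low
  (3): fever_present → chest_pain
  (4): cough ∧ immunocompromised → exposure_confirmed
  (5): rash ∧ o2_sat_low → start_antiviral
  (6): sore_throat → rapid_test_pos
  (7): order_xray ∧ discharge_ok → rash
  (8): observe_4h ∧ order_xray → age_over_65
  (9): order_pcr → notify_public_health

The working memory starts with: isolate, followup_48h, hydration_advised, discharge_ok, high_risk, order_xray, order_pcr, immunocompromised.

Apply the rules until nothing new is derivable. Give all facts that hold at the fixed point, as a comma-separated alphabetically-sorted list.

[1] (2) [order_pcr → o2_sat_low]; (7) [order_xray ∧ discharge_ok → rash]; (9) [order_pcr → notify_public_health]. ⇒ new: o2_sat_low, rash, notify_public_health.
[2] (5) [rash ∧ o2_sat_low → start_antiviral]. ⇒ new: start_antiviral.
[3] (1) [start_antiviral → cough]. ⇒ new: cough.
[4] (4) [cough ∧ immunocompromised → exposure_confirmed]. ⇒ new: exposure_confirmed.

cough, discharge_ok, exposure_confirmed, followup_48h, high_risk, hydration_advised, immunocompromised, isolate, notify_public_health, o2_sat_low, order_pcr, order_xray, rash, start_antiviral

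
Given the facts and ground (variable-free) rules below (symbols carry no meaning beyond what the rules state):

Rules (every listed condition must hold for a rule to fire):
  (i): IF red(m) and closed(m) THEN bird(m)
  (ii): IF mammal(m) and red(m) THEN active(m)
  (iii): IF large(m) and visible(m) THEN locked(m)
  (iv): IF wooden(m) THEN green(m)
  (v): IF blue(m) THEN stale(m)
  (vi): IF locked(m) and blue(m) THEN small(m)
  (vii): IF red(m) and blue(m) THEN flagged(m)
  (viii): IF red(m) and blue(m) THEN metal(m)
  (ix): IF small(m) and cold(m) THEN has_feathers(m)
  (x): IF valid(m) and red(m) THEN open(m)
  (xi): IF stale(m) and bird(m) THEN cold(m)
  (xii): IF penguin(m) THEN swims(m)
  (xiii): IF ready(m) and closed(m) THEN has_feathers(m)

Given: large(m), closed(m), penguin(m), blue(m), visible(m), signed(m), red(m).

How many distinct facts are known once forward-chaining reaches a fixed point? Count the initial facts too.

[1] (i) [IF red(m) and closed(m) THEN bird(m)]; (iii) [IF large(m) and visible(m) THEN locked(m)]; (v) [IF blue(m) THEN stale(m)]; (vii) [IF red(m) and blue(m) THEN flagged(m)]; (viii) [IF red(m) and blue(m) THEN metal(m)]; (xii) [IF penguin(m) THEN swims(m)]. ⇒ new: bird(m), locked(m), stale(m), flagged(m), metal(m), swims(m).
[2] (vi) [IF locked(m) and blue(m) THEN small(m)]; (xi) [IF stale(m) and bird(m) THEN cold(m)]. ⇒ new: small(m), cold(m).
[3] (ix) [IF small(m) and cold(m) THEN has_feathers(m)]. ⇒ new: has_feathers(m).
Closure: {bird(m), blue(m), closed(m), cold(m), flagged(m), has_feathers(m), large(m), locked(m), metal(m), penguin(m), red(m), signed(m), small(m), stale(m), swims(m), visible(m)} — 16 facts.

16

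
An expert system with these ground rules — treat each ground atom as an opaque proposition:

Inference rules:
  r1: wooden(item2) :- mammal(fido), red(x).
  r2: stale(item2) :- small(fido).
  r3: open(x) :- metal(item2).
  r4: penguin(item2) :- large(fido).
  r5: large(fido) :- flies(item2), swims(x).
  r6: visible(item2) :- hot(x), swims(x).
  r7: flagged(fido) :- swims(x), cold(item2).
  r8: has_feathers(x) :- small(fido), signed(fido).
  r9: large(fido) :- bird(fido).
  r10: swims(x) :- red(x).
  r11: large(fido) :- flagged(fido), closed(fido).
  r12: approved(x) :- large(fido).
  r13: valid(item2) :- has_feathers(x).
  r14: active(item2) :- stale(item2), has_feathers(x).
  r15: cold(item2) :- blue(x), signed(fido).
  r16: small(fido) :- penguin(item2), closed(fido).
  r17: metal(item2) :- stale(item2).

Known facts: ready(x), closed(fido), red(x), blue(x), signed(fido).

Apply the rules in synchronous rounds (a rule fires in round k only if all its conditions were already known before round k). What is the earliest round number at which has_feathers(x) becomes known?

6

Round 1: r10 [swims(x) :- red(x).]; r15 [cold(item2) :- blue(x), signed(fido).]. New: swims(x), cold(item2).
Round 2: r7 [flagged(fido) :- swims(x), cold(item2).]. New: flagged(fido).
Round 3: r11 [large(fido) :- flagged(fido), closed(fido).]. New: large(fido).
Round 4: r4 [penguin(item2) :- large(fido).]; r12 [approved(x) :- large(fido).]. New: penguin(item2), approved(x).
Round 5: r16 [small(fido) :- penguin(item2), closed(fido).]. New: small(fido).
Round 6: r2 [stale(item2) :- small(fido).]; r8 [has_feathers(x) :- small(fido), signed(fido).]. New: stale(item2), has_feathers(x).
has_feathers(x) first appears in round 6.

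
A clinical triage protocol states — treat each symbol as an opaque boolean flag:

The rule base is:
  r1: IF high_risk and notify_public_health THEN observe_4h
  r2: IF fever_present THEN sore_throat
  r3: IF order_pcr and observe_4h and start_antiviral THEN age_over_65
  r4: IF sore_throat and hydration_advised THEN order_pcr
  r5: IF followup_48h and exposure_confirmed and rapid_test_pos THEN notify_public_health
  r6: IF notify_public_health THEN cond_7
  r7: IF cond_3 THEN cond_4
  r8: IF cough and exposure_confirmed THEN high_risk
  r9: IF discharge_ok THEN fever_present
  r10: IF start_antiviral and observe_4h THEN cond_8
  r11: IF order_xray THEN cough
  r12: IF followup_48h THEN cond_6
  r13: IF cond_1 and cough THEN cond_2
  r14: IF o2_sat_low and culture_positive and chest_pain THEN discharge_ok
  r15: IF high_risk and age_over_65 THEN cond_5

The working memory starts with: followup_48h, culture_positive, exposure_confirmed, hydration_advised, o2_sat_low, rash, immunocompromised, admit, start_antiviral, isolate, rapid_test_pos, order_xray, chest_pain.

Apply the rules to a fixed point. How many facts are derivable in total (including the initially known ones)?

26

Round 1: r5 [IF followup_48h and exposure_confirmed and rapid_test_pos THEN notify_public_health]; r11 [IF order_xray THEN cough]; r12 [IF followup_48h THEN cond_6]; r14 [IF o2_sat_low and culture_positive and chest_pain THEN discharge_ok]. Adds notify_public_health, cough, cond_6, discharge_ok.
Round 2: r6 [IF notify_public_health THEN cond_7]; r8 [IF cough and exposure_confirmed THEN high_risk]; r9 [IF discharge_ok THEN fever_present]. Adds cond_7, high_risk, fever_present.
Round 3: r1 [IF high_risk and notify_public_health THEN observe_4h]; r2 [IF fever_present THEN sore_throat]. Adds observe_4h, sore_throat.
Round 4: r4 [IF sore_throat and hydration_advised THEN order_pcr]; r10 [IF start_antiviral and observe_4h THEN cond_8]. Adds order_pcr, cond_8.
Round 5: r3 [IF order_pcr and observe_4h and start_antiviral THEN age_over_65]. Adds age_over_65.
Round 6: r15 [IF high_risk and age_over_65 THEN cond_5]. Adds cond_5.
Closure: {admit, age_over_65, chest_pain, cond_5, cond_6, cond_7, cond_8, cough, culture_positive, discharge_ok, exposure_confirmed, fever_present, followup_48h, high_risk, hydration_advised, immunocompromised, isolate, notify_public_health, o2_sat_low, observe_4h, order_pcr, order_xray, rapid_test_pos, rash, sore_throat, start_antiviral} — 26 facts.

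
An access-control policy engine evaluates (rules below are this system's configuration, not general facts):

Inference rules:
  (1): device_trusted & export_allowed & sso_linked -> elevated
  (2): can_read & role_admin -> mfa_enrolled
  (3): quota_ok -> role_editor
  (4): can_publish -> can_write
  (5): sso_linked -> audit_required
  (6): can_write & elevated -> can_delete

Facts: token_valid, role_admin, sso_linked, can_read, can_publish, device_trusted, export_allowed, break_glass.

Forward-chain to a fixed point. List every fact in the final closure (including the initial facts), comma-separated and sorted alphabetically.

Round 1 — (1), (2), (4), (5), derive elevated, mfa_enrolled, can_write, audit_required.
Round 2 — (6), derive can_delete.

audit_required, break_glass, can_delete, can_publish, can_read, can_write, device_trusted, elevated, export_allowed, mfa_enrolled, role_admin, sso_linked, token_valid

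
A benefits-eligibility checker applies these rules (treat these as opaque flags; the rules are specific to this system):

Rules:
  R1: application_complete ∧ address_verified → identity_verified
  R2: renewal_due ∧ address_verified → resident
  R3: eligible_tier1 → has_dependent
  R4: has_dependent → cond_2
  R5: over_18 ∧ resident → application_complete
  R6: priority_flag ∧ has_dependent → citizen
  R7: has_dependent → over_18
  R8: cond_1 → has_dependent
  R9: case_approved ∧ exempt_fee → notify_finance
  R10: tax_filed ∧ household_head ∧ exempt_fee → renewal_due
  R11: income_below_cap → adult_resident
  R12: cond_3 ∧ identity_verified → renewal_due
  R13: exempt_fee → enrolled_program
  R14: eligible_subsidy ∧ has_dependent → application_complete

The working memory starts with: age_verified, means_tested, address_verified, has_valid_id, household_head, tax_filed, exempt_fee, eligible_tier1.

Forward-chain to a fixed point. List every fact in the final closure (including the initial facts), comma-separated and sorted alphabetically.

Round 1 — R3, R10, R13, derive has_dependent, renewal_due, enrolled_program.
Round 2 — R2, R4, R7, derive resident, cond_2, over_18.
Round 3 — R5, derive application_complete.
Round 4 — R1, derive identity_verified.

address_verified, age_verified, application_complete, cond_2, eligible_tier1, enrolled_program, exempt_fee, has_dependent, has_valid_id, household_head, identity_verified, means_tested, over_18, renewal_due, resident, tax_filed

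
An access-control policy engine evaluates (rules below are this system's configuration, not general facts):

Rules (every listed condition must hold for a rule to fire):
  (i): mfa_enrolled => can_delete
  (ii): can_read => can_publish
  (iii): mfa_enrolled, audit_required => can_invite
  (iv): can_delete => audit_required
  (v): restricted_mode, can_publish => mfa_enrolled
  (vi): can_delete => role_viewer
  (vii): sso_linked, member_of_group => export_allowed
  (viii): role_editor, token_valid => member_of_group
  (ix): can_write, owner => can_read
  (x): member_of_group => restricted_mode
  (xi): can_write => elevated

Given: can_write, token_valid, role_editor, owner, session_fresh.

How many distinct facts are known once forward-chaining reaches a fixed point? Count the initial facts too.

Round 1: (viii) [role_editor, token_valid => member_of_group]; (ix) [can_write, owner => can_read]; (xi) [can_write => elevated]. Adds member_of_group, can_read, elevated.
Round 2: (ii) [can_read => can_publish]; (x) [member_of_group => restricted_mode]. Adds can_publish, restricted_mode.
Round 3: (v) [restricted_mode, can_publish => mfa_enrolled]. Adds mfa_enrolled.
Round 4: (i) [mfa_enrolled => can_delete]. Adds can_delete.
Round 5: (iv) [can_delete => audit_required]; (vi) [can_delete => role_viewer]. Adds audit_required, role_viewer.
Round 6: (iii) [mfa_enrolled, audit_required => can_invite]. Adds can_invite.
Closure: {audit_required, can_delete, can_invite, can_publish, can_read, can_write, elevated, member_of_group, mfa_enrolled, owner, restricted_mode, role_editor, role_viewer, session_fresh, token_valid} — 15 facts.

15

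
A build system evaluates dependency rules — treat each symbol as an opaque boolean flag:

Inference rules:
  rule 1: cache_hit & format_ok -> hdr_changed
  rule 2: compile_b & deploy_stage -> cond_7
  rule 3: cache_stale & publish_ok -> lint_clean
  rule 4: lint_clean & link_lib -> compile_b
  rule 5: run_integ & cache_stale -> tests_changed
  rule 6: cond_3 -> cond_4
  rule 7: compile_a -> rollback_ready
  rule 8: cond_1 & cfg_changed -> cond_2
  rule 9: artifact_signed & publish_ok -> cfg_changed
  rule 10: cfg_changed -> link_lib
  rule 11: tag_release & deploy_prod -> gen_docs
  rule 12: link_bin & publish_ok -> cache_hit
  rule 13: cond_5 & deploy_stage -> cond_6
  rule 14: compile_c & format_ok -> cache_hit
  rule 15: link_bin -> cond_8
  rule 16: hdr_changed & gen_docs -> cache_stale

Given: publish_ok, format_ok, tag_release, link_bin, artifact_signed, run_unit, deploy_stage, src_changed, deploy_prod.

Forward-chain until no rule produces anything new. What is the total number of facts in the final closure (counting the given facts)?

Round 1 — rule 9, rule 11, rule 12, rule 15, derive cfg_changed, gen_docs, cache_hit, cond_8.
Round 2 — rule 1, rule 10, derive hdr_changed, link_lib.
Round 3 — rule 16, derive cache_stale.
Round 4 — rule 3, derive lint_clean.
Round 5 — rule 4, derive compile_b.
Round 6 — rule 2, derive cond_7.
Closure: {artifact_signed, cache_hit, cache_stale, cfg_changed, compile_b, cond_7, cond_8, deploy_prod, deploy_stage, format_ok, gen_docs, hdr_changed, link_bin, link_lib, lint_clean, publish_ok, run_unit, src_changed, tag_release} — 19 facts.

19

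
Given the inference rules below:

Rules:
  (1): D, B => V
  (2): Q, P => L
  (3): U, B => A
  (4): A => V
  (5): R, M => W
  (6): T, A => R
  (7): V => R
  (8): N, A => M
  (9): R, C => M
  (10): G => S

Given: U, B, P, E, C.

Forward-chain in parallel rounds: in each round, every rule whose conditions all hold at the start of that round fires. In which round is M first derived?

[1] (3) [U, B => A]. ⇒ new: A.
[2] (4) [A => V]. ⇒ new: V.
[3] (7) [V => R]. ⇒ new: R.
[4] (9) [R, C => M]. ⇒ new: M.
M first appears in round 4.

4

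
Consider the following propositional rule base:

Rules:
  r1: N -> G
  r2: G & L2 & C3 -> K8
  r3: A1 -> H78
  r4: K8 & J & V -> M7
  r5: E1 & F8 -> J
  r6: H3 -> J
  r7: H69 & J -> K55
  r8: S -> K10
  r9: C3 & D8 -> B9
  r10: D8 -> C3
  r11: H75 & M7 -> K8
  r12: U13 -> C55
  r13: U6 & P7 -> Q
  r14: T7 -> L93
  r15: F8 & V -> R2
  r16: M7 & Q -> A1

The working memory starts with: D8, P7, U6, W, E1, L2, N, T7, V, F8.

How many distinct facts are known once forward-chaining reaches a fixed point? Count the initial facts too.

Round 1 — r1, r5, r10, r13, r14, r15, derive G, J, C3, Q, L93, R2.
Round 2 — r2, r9, derive K8, B9.
Round 3 — r4, derive M7.
Round 4 — r16, derive A1.
Round 5 — r3, derive H78.
Closure: {A1, B9, C3, D8, E1, F8, G, H78, J, K8, L2, L93, M7, N, P7, Q, R2, T7, U6, V, W} — 21 facts.

21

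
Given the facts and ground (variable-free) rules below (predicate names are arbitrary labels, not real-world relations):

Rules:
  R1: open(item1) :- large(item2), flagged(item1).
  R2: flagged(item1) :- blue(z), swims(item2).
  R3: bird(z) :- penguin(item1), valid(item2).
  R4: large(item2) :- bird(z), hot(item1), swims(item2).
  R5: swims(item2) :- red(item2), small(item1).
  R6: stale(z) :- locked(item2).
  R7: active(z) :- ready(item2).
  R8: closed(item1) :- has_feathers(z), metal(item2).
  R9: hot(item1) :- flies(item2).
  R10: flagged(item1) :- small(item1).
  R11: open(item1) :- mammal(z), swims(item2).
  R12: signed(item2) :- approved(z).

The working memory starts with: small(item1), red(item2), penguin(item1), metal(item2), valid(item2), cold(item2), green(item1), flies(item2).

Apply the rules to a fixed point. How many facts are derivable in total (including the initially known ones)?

14

Round 1: R3 [bird(z) :- penguin(item1), valid(item2).]; R5 [swims(item2) :- red(item2), small(item1).]; R9 [hot(item1) :- flies(item2).]; R10 [flagged(item1) :- small(item1).]. Adds bird(z), swims(item2), hot(item1), flagged(item1).
Round 2: R4 [large(item2) :- bird(z), hot(item1), swims(item2).]. Adds large(item2).
Round 3: R1 [open(item1) :- large(item2), flagged(item1).]. Adds open(item1).
Closure: {bird(z), cold(item2), flagged(item1), flies(item2), green(item1), hot(item1), large(item2), metal(item2), open(item1), penguin(item1), red(item2), small(item1), swims(item2), valid(item2)} — 14 facts.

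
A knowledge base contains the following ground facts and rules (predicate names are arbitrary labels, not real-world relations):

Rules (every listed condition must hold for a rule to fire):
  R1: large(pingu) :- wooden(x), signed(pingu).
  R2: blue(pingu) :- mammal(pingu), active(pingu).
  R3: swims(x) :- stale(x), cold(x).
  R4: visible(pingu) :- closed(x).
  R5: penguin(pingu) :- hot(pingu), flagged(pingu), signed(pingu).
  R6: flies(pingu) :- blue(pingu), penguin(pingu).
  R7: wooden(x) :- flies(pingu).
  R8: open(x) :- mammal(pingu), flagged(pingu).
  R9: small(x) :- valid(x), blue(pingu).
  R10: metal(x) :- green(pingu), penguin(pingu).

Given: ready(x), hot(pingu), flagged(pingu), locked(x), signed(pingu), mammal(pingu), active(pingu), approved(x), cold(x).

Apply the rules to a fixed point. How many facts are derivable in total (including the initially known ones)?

[1] R2 [blue(pingu) :- mammal(pingu), active(pingu).]; R5 [penguin(pingu) :- hot(pingu), flagged(pingu), signed(pingu).]; R8 [open(x) :- mammal(pingu), flagged(pingu).]. ⇒ new: blue(pingu), penguin(pingu), open(x).
[2] R6 [flies(pingu) :- blue(pingu), penguin(pingu).]. ⇒ new: flies(pingu).
[3] R7 [wooden(x) :- flies(pingu).]. ⇒ new: wooden(x).
[4] R1 [large(pingu) :- wooden(x), signed(pingu).]. ⇒ new: large(pingu).
Closure: {active(pingu), approved(x), blue(pingu), cold(x), flagged(pingu), flies(pingu), hot(pingu), large(pingu), locked(x), mammal(pingu), open(x), penguin(pingu), ready(x), signed(pingu), wooden(x)} — 15 facts.

15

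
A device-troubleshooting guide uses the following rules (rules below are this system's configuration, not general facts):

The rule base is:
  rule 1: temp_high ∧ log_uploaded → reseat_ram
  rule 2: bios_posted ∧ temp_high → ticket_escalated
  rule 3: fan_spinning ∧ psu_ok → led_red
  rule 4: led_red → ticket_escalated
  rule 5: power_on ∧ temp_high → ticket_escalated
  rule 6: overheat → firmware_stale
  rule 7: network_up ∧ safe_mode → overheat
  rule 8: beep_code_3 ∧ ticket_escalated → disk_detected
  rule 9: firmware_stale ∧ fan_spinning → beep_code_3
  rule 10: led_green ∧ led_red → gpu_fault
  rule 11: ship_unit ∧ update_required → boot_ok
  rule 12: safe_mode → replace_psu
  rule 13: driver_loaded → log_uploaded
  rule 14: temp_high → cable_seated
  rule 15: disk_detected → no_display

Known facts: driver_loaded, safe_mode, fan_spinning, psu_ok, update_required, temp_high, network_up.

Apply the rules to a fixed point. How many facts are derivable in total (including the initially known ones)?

Round 1 — rule 3, rule 7, rule 12, rule 13, rule 14, derive led_red, overheat, replace_psu, log_uploaded, cable_seated.
Round 2 — rule 1, rule 4, rule 6, derive reseat_ram, ticket_escalated, firmware_stale.
Round 3 — rule 9, derive beep_code_3.
Round 4 — rule 8, derive disk_detected.
Round 5 — rule 15, derive no_display.
Closure: {beep_code_3, cable_seated, disk_detected, driver_loaded, fan_spinning, firmware_stale, led_red, log_uploaded, network_up, no_display, overheat, psu_ok, replace_psu, reseat_ram, safe_mode, temp_high, ticket_escalated, update_required} — 18 facts.

18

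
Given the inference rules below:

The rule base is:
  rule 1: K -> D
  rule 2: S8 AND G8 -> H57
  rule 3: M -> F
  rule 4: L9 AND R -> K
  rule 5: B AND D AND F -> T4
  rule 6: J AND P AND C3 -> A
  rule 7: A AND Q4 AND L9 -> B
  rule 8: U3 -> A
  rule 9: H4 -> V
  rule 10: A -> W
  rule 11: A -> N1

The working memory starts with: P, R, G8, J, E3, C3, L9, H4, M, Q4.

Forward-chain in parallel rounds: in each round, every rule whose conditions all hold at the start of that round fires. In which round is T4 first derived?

3

Round 1: rule 3 [M -> F]; rule 4 [L9 AND R -> K]; rule 6 [J AND P AND C3 -> A]; rule 9 [H4 -> V]. Adds F, K, A, V.
Round 2: rule 1 [K -> D]; rule 7 [A AND Q4 AND L9 -> B]; rule 10 [A -> W]; rule 11 [A -> N1]. Adds D, B, W, N1.
Round 3: rule 5 [B AND D AND F -> T4]. Adds T4.
T4 first appears in round 3.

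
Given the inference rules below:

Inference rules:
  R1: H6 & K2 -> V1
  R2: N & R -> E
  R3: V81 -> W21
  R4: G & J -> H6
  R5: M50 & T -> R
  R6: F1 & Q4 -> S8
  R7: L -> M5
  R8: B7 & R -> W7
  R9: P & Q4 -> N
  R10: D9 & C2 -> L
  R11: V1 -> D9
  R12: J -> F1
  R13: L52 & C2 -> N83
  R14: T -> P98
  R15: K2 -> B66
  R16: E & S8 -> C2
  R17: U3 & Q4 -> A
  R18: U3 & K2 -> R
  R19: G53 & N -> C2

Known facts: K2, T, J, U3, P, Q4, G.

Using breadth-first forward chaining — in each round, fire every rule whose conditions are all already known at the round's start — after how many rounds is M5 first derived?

Round 1: R4 [G & J -> H6]; R9 [P & Q4 -> N]; R12 [J -> F1]; R14 [T -> P98]; R15 [K2 -> B66]; R17 [U3 & Q4 -> A]; R18 [U3 & K2 -> R]. Adds H6, N, F1, P98, B66, A, R.
Round 2: R1 [H6 & K2 -> V1]; R2 [N & R -> E]; R6 [F1 & Q4 -> S8]. Adds V1, E, S8.
Round 3: R11 [V1 -> D9]; R16 [E & S8 -> C2]. Adds D9, C2.
Round 4: R10 [D9 & C2 -> L]. Adds L.
Round 5: R7 [L -> M5]. Adds M5.
M5 first appears in round 5.

5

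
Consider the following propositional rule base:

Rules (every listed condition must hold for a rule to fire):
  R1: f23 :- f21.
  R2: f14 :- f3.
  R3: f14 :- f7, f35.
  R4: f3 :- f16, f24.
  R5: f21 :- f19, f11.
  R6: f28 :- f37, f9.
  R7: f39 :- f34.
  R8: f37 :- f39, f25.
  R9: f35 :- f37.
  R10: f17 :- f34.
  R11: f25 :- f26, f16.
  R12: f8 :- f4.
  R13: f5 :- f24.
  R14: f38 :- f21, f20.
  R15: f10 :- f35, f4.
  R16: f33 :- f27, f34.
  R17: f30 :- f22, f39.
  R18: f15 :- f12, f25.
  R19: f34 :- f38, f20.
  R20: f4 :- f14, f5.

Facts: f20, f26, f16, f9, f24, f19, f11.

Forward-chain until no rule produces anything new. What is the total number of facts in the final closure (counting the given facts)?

Round 1 fires R4, R5, R11, R13, giving f3, f21, f25, f5.
Round 2 fires R1, R2, R14, giving f23, f14, f38.
Round 3 fires R19, R20, giving f34, f4.
Round 4 fires R7, R10, R12, giving f39, f17, f8.
Round 5 fires R8, giving f37.
Round 6 fires R6, R9, giving f28, f35.
Round 7 fires R15, giving f10.
Closure: {f10, f11, f14, f16, f17, f19, f20, f21, f23, f24, f25, f26, f28, f3, f34, f35, f37, f38, f39, f4, f5, f8, f9} — 23 facts.

23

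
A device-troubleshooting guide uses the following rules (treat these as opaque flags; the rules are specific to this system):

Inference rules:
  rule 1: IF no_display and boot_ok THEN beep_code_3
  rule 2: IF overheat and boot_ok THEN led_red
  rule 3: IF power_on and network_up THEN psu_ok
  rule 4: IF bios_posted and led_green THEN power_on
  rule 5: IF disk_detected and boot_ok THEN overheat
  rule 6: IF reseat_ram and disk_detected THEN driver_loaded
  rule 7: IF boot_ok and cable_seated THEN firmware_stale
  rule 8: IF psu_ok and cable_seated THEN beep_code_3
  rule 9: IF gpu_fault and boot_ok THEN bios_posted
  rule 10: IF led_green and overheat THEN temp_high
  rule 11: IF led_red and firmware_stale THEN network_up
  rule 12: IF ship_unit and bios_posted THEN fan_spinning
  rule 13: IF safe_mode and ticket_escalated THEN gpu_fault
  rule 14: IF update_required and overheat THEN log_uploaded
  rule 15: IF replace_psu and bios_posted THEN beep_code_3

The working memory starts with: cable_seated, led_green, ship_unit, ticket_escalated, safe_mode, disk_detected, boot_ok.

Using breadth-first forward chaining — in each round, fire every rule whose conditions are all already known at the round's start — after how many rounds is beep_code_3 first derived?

5

[1] rule 5 [IF disk_detected and boot_ok THEN overheat]; rule 7 [IF boot_ok and cable_seated THEN firmware_stale]; rule 13 [IF safe_mode and ticket_escalated THEN gpu_fault]. ⇒ new: overheat, firmware_stale, gpu_fault.
[2] rule 2 [IF overheat and boot_ok THEN led_red]; rule 9 [IF gpu_fault and boot_ok THEN bios_posted]; rule 10 [IF led_green and overheat THEN temp_high]. ⇒ new: led_red, bios_posted, temp_high.
[3] rule 4 [IF bios_posted and led_green THEN power_on]; rule 11 [IF led_red and firmware_stale THEN network_up]; rule 12 [IF ship_unit and bios_posted THEN fan_spinning]. ⇒ new: power_on, network_up, fan_spinning.
[4] rule 3 [IF power_on and network_up THEN psu_ok]. ⇒ new: psu_ok.
[5] rule 8 [IF psu_ok and cable_seated THEN beep_code_3]. ⇒ new: beep_code_3.
beep_code_3 first appears in round 5.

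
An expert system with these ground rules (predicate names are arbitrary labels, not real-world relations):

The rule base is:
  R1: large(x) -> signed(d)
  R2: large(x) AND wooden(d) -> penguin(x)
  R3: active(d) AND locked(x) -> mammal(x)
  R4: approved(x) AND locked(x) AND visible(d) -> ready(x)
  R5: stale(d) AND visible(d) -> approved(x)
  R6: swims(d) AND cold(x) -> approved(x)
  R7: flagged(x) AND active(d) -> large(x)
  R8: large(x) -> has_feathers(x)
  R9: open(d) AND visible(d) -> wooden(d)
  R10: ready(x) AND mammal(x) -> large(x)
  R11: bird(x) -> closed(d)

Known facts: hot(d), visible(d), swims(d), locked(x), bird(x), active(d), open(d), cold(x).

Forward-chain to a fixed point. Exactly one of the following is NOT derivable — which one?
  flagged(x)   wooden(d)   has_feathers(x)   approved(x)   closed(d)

Round 1 fires R3, R6, R9, R11, giving mammal(x), approved(x), wooden(d), closed(d).
Round 2 fires R4, giving ready(x).
Round 3 fires R10, giving large(x).
Round 4 fires R1, R2, R8, giving signed(d), penguin(x), has_feathers(x).
Derived: wooden(d) (round 1), closed(d) (round 1), has_feathers(x) (round 4), approved(x) (round 1). flagged(x) never appears in any round.

flagged(x)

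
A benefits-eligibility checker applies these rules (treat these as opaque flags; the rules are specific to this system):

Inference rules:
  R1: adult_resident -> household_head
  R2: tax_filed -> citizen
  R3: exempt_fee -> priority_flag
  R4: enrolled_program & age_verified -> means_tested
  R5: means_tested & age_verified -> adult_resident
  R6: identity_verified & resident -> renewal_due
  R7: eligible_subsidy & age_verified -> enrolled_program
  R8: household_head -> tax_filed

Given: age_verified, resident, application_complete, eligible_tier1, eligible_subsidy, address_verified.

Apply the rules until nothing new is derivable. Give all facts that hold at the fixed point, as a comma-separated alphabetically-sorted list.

address_verified, adult_resident, age_verified, application_complete, citizen, eligible_subsidy, eligible_tier1, enrolled_program, household_head, means_tested, resident, tax_filed

Round 1 — R7, derive enrolled_program.
Round 2 — R4, derive means_tested.
Round 3 — R5, derive adult_resident.
Round 4 — R1, derive household_head.
Round 5 — R8, derive tax_filed.
Round 6 — R2, derive citizen.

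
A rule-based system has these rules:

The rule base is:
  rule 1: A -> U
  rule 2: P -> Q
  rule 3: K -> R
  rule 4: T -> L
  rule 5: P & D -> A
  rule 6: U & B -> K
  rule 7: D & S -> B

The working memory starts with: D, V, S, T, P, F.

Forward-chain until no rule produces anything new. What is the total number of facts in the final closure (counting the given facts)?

[1] rule 2 [P -> Q]; rule 4 [T -> L]; rule 5 [P & D -> A]; rule 7 [D & S -> B]. ⇒ new: Q, L, A, B.
[2] rule 1 [A -> U]. ⇒ new: U.
[3] rule 6 [U & B -> K]. ⇒ new: K.
[4] rule 3 [K -> R]. ⇒ new: R.
Closure: {A, B, D, F, K, L, P, Q, R, S, T, U, V} — 13 facts.

13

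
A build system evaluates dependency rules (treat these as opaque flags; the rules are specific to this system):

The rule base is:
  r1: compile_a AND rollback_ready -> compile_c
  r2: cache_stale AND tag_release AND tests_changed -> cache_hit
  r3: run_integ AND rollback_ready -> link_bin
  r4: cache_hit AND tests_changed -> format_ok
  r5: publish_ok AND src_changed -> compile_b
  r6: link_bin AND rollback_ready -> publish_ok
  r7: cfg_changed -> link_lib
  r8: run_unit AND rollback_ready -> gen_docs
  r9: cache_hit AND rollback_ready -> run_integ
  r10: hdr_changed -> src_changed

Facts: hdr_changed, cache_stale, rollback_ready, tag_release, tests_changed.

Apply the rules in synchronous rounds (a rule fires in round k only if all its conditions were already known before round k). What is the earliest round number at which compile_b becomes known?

5

[1] r2 [cache_stale AND tag_release AND tests_changed -> cache_hit]; r10 [hdr_changed -> src_changed]. ⇒ new: cache_hit, src_changed.
[2] r4 [cache_hit AND tests_changed -> format_ok]; r9 [cache_hit AND rollback_ready -> run_integ]. ⇒ new: format_ok, run_integ.
[3] r3 [run_integ AND rollback_ready -> link_bin]. ⇒ new: link_bin.
[4] r6 [link_bin AND rollback_ready -> publish_ok]. ⇒ new: publish_ok.
[5] r5 [publish_ok AND src_changed -> compile_b]. ⇒ new: compile_b.
compile_b first appears in round 5.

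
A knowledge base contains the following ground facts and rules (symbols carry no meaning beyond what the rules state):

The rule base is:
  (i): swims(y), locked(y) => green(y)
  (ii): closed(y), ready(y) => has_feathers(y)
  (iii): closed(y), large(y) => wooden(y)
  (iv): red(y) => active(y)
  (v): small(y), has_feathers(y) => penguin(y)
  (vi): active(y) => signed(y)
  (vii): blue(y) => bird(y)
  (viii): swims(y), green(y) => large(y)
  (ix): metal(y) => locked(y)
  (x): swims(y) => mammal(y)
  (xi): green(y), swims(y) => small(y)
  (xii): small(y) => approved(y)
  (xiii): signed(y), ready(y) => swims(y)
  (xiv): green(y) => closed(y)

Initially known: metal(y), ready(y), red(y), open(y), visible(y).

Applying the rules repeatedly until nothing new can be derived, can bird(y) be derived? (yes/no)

Round 1 fires (iv), (ix), giving active(y), locked(y).
Round 2 fires (vi), giving signed(y).
Round 3 fires (xiii), giving swims(y).
Round 4 fires (i), (x), giving green(y), mammal(y).
Round 5 fires (viii), (xi), (xiv), giving large(y), small(y), closed(y).
Round 6 fires (ii), (iii), (xii), giving has_feathers(y), wooden(y), approved(y).
Round 7 fires (v), giving penguin(y).
Fixed point reached. bird(y) is concluded only by (vii); (vii) needs blue(y) (never derived).

no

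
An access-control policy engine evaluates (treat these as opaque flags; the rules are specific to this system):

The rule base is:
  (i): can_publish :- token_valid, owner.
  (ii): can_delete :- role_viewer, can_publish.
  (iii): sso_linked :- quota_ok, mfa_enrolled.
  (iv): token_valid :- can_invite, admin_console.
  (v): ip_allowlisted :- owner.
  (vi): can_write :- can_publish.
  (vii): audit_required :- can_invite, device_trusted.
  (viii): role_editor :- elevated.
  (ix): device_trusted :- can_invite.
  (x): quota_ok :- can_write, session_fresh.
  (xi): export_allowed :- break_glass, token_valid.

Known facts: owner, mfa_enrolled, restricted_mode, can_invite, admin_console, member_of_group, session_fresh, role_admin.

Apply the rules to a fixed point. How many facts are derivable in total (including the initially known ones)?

16

[1] (iv) [token_valid :- can_invite, admin_console.]; (v) [ip_allowlisted :- owner.]; (ix) [device_trusted :- can_invite.]. ⇒ new: token_valid, ip_allowlisted, device_trusted.
[2] (i) [can_publish :- token_valid, owner.]; (vii) [audit_required :- can_invite, device_trusted.]. ⇒ new: can_publish, audit_required.
[3] (vi) [can_write :- can_publish.]. ⇒ new: can_write.
[4] (x) [quota_ok :- can_write, session_fresh.]. ⇒ new: quota_ok.
[5] (iii) [sso_linked :- quota_ok, mfa_enrolled.]. ⇒ new: sso_linked.
Closure: {admin_console, audit_required, can_invite, can_publish, can_write, device_trusted, ip_allowlisted, member_of_group, mfa_enrolled, owner, quota_ok, restricted_mode, role_admin, session_fresh, sso_linked, token_valid} — 16 facts.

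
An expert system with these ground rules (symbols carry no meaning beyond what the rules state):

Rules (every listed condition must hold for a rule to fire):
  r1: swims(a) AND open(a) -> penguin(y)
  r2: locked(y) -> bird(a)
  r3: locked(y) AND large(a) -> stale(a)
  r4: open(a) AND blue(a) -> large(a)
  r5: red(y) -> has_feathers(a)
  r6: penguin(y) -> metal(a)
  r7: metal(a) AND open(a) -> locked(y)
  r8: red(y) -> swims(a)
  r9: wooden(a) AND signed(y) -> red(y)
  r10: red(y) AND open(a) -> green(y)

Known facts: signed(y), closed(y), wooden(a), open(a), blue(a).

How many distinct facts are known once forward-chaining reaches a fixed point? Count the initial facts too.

15

Round 1 fires r4, r9, giving large(a), red(y).
Round 2 fires r5, r8, r10, giving has_feathers(a), swims(a), green(y).
Round 3 fires r1, giving penguin(y).
Round 4 fires r6, giving metal(a).
Round 5 fires r7, giving locked(y).
Round 6 fires r2, r3, giving bird(a), stale(a).
Closure: {bird(a), blue(a), closed(y), green(y), has_feathers(a), large(a), locked(y), metal(a), open(a), penguin(y), red(y), signed(y), stale(a), swims(a), wooden(a)} — 15 facts.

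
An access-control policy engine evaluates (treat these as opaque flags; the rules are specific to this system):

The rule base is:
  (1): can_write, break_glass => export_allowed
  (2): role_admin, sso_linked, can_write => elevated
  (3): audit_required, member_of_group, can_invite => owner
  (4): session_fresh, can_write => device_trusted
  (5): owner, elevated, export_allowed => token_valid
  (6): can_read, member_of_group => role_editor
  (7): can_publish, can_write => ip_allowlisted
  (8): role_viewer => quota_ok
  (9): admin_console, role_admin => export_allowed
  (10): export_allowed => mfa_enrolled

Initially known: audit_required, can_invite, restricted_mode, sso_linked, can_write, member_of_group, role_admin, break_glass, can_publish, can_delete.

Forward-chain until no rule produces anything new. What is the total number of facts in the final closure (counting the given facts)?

16

Round 1 fires (1), (2), (3), (7), giving export_allowed, elevated, owner, ip_allowlisted.
Round 2 fires (5), (10), giving token_valid, mfa_enrolled.
Closure: {audit_required, break_glass, can_delete, can_invite, can_publish, can_write, elevated, export_allowed, ip_allowlisted, member_of_group, mfa_enrolled, owner, restricted_mode, role_admin, sso_linked, token_valid} — 16 facts.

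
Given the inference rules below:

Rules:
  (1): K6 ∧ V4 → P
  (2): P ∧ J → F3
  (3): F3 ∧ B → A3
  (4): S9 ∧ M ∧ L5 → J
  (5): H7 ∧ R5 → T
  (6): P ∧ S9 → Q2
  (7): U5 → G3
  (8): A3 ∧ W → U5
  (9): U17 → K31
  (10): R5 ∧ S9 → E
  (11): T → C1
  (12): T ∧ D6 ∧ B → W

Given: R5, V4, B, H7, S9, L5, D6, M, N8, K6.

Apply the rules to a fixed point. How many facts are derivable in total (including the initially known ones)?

Round 1: (1) [K6 ∧ V4 → P]; (4) [S9 ∧ M ∧ L5 → J]; (5) [H7 ∧ R5 → T]; (10) [R5 ∧ S9 → E]. New: P, J, T, E.
Round 2: (2) [P ∧ J → F3]; (6) [P ∧ S9 → Q2]; (11) [T → C1]; (12) [T ∧ D6 ∧ B → W]. New: F3, Q2, C1, W.
Round 3: (3) [F3 ∧ B → A3]. New: A3.
Round 4: (8) [A3 ∧ W → U5]. New: U5.
Round 5: (7) [U5 → G3]. New: G3.
Closure: {A3, B, C1, D6, E, F3, G3, H7, J, K6, L5, M, N8, P, Q2, R5, S9, T, U5, V4, W} — 21 facts.

21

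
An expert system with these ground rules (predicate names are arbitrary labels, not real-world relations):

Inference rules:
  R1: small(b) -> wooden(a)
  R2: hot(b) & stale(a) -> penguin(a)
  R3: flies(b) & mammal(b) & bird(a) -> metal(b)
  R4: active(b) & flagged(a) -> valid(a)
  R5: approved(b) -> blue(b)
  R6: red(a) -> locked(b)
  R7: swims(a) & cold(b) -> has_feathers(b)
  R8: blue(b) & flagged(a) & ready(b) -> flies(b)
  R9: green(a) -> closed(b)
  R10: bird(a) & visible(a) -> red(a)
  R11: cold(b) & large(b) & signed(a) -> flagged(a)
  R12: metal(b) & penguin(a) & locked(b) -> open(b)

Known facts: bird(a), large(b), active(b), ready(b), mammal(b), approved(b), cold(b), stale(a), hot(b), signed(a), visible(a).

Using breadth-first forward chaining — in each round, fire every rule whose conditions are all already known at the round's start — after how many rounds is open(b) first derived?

4

Round 1: R2 [hot(b) & stale(a) -> penguin(a)]; R5 [approved(b) -> blue(b)]; R10 [bird(a) & visible(a) -> red(a)]; R11 [cold(b) & large(b) & signed(a) -> flagged(a)]. New: penguin(a), blue(b), red(a), flagged(a).
Round 2: R4 [active(b) & flagged(a) -> valid(a)]; R6 [red(a) -> locked(b)]; R8 [blue(b) & flagged(a) & ready(b) -> flies(b)]. New: valid(a), locked(b), flies(b).
Round 3: R3 [flies(b) & mammal(b) & bird(a) -> metal(b)]. New: metal(b).
Round 4: R12 [metal(b) & penguin(a) & locked(b) -> open(b)]. New: open(b).
open(b) first appears in round 4.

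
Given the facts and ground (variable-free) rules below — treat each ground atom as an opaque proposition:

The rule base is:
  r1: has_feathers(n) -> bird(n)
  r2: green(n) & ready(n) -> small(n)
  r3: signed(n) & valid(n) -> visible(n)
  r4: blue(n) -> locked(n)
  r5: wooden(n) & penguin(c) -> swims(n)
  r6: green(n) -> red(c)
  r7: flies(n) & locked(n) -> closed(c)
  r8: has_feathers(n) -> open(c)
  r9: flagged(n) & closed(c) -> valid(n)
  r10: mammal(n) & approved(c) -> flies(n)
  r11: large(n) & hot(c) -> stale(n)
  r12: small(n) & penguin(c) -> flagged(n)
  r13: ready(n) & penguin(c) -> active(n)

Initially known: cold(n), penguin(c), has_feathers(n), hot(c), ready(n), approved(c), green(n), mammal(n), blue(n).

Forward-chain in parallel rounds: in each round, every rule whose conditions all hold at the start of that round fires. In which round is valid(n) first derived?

Round 1 fires r1, r2, r4, r6, r8, r10, r13, giving bird(n), small(n), locked(n), red(c), open(c), flies(n), active(n).
Round 2 fires r7, r12, giving closed(c), flagged(n).
Round 3 fires r9, giving valid(n).
valid(n) first appears in round 3.

3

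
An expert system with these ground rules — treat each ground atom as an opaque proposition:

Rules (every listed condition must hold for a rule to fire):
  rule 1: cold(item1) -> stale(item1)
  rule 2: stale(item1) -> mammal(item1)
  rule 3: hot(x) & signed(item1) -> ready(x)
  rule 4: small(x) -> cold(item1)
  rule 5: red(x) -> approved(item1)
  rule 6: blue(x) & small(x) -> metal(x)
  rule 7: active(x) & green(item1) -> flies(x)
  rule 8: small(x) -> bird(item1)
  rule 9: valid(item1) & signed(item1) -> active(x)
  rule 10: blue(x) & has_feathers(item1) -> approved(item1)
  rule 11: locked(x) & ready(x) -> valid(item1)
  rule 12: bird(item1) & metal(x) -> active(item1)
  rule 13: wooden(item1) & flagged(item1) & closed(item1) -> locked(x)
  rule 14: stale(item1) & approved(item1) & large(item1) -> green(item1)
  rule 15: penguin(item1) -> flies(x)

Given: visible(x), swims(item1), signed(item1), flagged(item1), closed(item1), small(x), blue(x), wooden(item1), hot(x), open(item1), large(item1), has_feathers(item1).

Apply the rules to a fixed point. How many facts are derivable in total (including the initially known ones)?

25

Round 1 fires rule 3, rule 4, rule 6, rule 8, rule 10, rule 13, giving ready(x), cold(item1), metal(x), bird(item1), approved(item1), locked(x).
Round 2 fires rule 1, rule 11, rule 12, giving stale(item1), valid(item1), active(item1).
Round 3 fires rule 2, rule 9, rule 14, giving mammal(item1), active(x), green(item1).
Round 4 fires rule 7, giving flies(x).
Closure: {active(item1), active(x), approved(item1), bird(item1), blue(x), closed(item1), cold(item1), flagged(item1), flies(x), green(item1), has_feathers(item1), hot(x), large(item1), locked(x), mammal(item1), metal(x), open(item1), ready(x), signed(item1), small(x), stale(item1), swims(item1), valid(item1), visible(x), wooden(item1)} — 25 facts.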